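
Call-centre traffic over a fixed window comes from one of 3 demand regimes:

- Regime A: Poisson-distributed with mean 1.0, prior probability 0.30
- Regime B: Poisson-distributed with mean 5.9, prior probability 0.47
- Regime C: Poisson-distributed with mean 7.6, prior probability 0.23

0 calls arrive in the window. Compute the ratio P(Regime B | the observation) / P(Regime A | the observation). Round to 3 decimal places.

Posterior odds = (P(Z=i) f_i(x)) / (P(Z=j) f_j(x)); the normalising sum cancels.
Poisson probabilities:
  L_A = 0.367879
  L_B = 0.00273944
  L_C = 0.000500451
Posterior odds = (P(Z=B)·L_B) / (P(Z=A)·L_A) = (0.47·0.00273944) / (0.30·0.367879) = 0.00128754 / 0.110364 ≈ 0.012

0.012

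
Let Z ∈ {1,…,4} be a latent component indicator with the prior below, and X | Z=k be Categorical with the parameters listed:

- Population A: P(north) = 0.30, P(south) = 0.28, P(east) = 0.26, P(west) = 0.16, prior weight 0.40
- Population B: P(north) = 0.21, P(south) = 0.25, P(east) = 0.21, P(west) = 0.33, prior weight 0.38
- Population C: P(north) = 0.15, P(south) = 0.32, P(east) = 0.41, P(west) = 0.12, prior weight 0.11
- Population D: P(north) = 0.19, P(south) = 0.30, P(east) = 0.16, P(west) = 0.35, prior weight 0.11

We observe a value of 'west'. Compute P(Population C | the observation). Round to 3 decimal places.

P(component k | x) = w_k·f_k(x) / marginal(x), where marginal(x) = Σ_j w_j·f_j(x).
Component likelihoods at x = 'west':
  f_A = 0.16
  f_B = 0.33
  f_C = 0.12
  f_D = 0.35
Multiply by the mixture weights:
  w_A·f_A = 0.40 × 0.16 = 0.064
  w_B·f_B = 0.38 × 0.33 = 0.1254
  w_C·f_C = 0.11 × 0.12 = 0.0132
  w_D·f_D = 0.11 × 0.35 = 0.0385
Marginal: 0.064 + 0.1254 + 0.0132 + 0.0385 = 0.2411
P(Population C | 'west') = 0.0132 / 0.2411 ≈ 0.055

0.055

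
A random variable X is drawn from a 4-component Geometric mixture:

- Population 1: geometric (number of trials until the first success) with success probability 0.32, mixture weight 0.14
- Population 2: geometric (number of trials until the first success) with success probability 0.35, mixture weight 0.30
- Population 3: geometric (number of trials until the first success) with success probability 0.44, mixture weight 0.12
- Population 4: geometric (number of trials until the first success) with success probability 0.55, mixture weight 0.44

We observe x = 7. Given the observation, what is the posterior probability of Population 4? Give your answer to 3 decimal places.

0.126

Posterior ∝ prior × likelihood, so P(k | x) ∝ P(Z=k) f_k(x); normalise over all components.
Component likelihoods at x = 7:
  p_1 = 0.32·(1−0.32)^6 = 0.32·0.0988675 = 0.0316376
  p_2 = 0.35·(1−0.35)^6 = 0.35·0.0754189 = 0.0263966
  p_3 = 0.44·(1−0.44)^6 = 0.44·0.030841 = 0.01357
  p_4 = 0.55·(1−0.55)^6 = 0.55·0.00830377 = 0.00456707
Weight by the priors:
  P(Z=1)·p_1 = 0.14 × 0.0316376 = 0.00442926
  P(Z=2)·p_2 = 0.30 × 0.0263966 = 0.00791898
  P(Z=3)·p_3 = 0.12 × 0.01357 = 0.0016284
  P(Z=4)·p_4 = 0.44 × 0.00456707 = 0.00200951
Normaliser: 0.00442926 + 0.00791898 + 0.0016284 + 0.00200951 = 0.0159862
P(Population 4 | x) = 0.00200951 / 0.0159862 ≈ 0.126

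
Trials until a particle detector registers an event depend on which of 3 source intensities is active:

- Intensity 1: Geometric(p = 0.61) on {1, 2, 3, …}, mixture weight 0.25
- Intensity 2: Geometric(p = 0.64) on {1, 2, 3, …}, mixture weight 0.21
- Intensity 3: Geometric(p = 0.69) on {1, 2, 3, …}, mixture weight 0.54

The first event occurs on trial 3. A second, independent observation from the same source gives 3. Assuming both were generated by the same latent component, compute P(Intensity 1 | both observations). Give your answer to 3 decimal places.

Apply Bayes' rule: the posterior for each component is proportional to its prior times its likelihood at x.
Since both observations come from the same component, the likelihood for component k is f_k(x₁)·f_k(x₂).
  L_1 = [0.092781] × [0.092781] = 0.00860831
  L_2 = [0.082944] × [0.082944] = 0.00687971
  L_3 = [0.066309] × [0.066309] = 0.00439688
Multiply by the mixture weights:
  w_1·L_1 = 0.25 × 0.00860831 = 0.00215208
  w_2·L_2 = 0.21 × 0.00687971 = 0.00144474
  w_3·L_3 = 0.54 × 0.00439688 = 0.00237432
Denominator: 0.00215208 + 0.00144474 + 0.00237432 = 0.00597113
P(Intensity 1 | x) = 0.00215208 / 0.00597113 ≈ 0.360

0.360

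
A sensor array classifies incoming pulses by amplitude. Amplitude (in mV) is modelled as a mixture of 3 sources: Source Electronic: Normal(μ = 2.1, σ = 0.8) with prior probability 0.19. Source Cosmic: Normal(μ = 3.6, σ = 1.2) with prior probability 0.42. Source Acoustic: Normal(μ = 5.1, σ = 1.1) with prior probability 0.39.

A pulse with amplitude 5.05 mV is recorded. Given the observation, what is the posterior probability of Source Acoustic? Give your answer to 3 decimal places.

By Bayes' theorem, P(k | x) = π_k f_k(x) / Σ_j π_j f_j(x).
Normal densities:
  f_Electronic = 0.000556066
  f_Cosmic = 0.160206
  f_Acoustic = 0.3623
Multiply by the mixture weights:
  π_Electronic·f_Electronic = 0.19 × 0.000556066 = 0.000105653
  π_Cosmic·f_Cosmic = 0.42 × 0.160206 = 0.0672865
  π_Acoustic·f_Acoustic = 0.39 × 0.3623 = 0.141297
Marginal: 0.000105653 + 0.0672865 + 0.141297 = 0.208689
Responsibility of Source Acoustic: 0.141297 / 0.208689 ≈ 0.677

0.677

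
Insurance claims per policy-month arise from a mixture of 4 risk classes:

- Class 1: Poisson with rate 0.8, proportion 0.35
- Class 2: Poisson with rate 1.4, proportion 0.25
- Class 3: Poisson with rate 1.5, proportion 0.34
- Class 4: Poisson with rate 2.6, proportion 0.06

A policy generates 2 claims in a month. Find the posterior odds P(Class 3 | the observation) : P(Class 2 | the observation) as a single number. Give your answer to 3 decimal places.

Only the two components matter; the odds are (π_i f_i(x)) / (π_j f_j(x)).
Evaluate each component's likelihood at the observed value:
  p_1 = 0.143785
  p_2 = 0.241665
  p_3 = 0.251021
  p_4 = 0.251045
Odds = (0.34/0.25) × (0.251021/0.241665) = 1.36 × 1.03872 ≈ 1.413

1.413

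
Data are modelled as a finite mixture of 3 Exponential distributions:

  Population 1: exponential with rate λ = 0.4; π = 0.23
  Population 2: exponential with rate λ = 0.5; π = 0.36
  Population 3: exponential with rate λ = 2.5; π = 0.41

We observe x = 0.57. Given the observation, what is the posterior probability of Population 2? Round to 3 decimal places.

Apply Bayes' rule: the posterior for each component is proportional to its prior times its likelihood at x.
Evaluate each component's likelihood at the observed value:
  L_1 = 0.31845
  L_2 = 0.376007
  L_3 = 0.601271
Prior × likelihood for each component:
  π_1·L_1 = 0.23 × 0.31845 = 0.0732434
  π_2·L_2 = 0.36 × 0.376007 = 0.135363
  π_3·L_3 = 0.41 × 0.601271 = 0.246521
Normaliser: 0.0732434 + 0.135363 + 0.246521 = 0.455127
P(Population 2 | the observation) = 0.135363 / 0.455127 ≈ 0.297

0.297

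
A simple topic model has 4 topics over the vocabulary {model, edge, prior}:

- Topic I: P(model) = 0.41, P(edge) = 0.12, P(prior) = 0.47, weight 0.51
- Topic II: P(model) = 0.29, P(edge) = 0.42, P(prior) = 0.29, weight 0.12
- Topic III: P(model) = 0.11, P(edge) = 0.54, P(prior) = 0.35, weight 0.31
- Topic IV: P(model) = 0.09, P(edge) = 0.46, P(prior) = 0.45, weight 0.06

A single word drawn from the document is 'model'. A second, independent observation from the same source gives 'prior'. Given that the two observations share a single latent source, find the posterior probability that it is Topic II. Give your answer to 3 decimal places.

Apply Bayes' rule: the posterior for each component is proportional to its prior times its likelihood at x.
Since both observations come from the same component, the likelihood for component k is f_k(x₁)·f_k(x₂).
  f_I = [0.41] × [0.47] = 0.1927
  f_II = [0.29] × [0.29] = 0.0841
  f_III = [0.11] × [0.35] = 0.0385
  f_IV = [0.09] × [0.45] = 0.0405
Weight by the priors:
  P(Z=I)·f_I = 0.51 × 0.1927 = 0.098277
  P(Z=II)·f_II = 0.12 × 0.0841 = 0.010092
  P(Z=III)·f_III = 0.31 × 0.0385 = 0.011935
  P(Z=IV)·f_IV = 0.06 × 0.0405 = 0.00243
Denominator: 0.098277 + 0.010092 + 0.011935 + 0.00243 = 0.122734
P(Topic II | data) = 0.010092 / 0.122734 ≈ 0.082

0.082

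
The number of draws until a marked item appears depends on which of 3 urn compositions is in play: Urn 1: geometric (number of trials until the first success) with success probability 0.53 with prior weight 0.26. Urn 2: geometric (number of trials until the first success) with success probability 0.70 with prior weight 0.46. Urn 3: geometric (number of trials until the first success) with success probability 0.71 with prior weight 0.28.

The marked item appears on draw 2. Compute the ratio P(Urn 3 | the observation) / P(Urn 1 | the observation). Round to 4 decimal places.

0.8902

Only the two components matter; the odds are (P(Z=i) f_i(x)) / (P(Z=j) f_j(x)).
Component likelihoods at x = 2:
  p_1 = 0.2491
  p_2 = 0.21
  p_3 = 0.2059
0.057652 / 0.064766 ≈ 0.8902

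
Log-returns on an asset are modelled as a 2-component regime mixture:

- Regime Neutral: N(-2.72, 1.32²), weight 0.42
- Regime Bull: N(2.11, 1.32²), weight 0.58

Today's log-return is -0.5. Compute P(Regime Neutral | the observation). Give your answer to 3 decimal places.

0.554

P(component k | x) = π_k·f_k(x) / marginal(x), where marginal(x) = Σ_j π_j·f_j(x).
Evaluate each component's likelihood at the observed value:
  p_Neutral = (1/(1.32·√(2π)))·exp(−(-0.5−-2.72)²/(2·1.32²)) = 0.302229·exp(-1.41426) = 0.0734738
  p_Bull = (1/(1.32·√(2π)))·exp(−(-0.5−2.11)²/(2·1.32²)) = 0.302229·exp(-1.95480) = 0.0427933
Unnormalised posteriors:
  π_Neutral·p_Neutral = 0.42 × 0.0734738 = 0.030859
  π_Bull·p_Bull = 0.58 × 0.0427933 = 0.0248201
Denominator: 0.030859 + 0.0248201 = 0.0556791
P(Regime Neutral | -0.5) = 0.030859 / 0.0556791 ≈ 0.554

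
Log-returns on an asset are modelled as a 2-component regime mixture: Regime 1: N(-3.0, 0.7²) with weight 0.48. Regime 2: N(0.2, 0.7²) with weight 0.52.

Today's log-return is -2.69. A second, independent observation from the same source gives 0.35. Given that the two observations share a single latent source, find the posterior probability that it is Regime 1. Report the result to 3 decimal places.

0.044

Apply Bayes' rule: the posterior for each component is proportional to its prior times its likelihood at x.
Since both observations come from the same component, the likelihood for component k is f_k(x₁)·f_k(x₂).
  f_1 = [0.516683] × [6.06004e-06] = 3.13112e-06
  f_2 = [0.000113374] × [0.556982] = 6.31475e-05
Unnormalised posteriors:
  P(Z=1)·f_1 = 0.48 × 3.13112e-06 = 1.50294e-06
  P(Z=2)·f_2 = 0.52 × 6.31475e-05 = 3.28367e-05
Denominator: 1.50294e-06 + 3.28367e-05 = 3.43396e-05
P(Regime 1 | x₁,x₂) = 1.50294e-06 / 3.43396e-05 ≈ 0.044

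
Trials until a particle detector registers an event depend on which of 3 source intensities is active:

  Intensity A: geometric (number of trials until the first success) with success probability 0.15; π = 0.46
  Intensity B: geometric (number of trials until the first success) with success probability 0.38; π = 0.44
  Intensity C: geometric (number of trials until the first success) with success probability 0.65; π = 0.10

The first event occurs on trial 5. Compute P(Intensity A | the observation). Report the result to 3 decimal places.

By Bayes' theorem, P(k | x) = π_k f_k(x) / Σ_j π_j f_j(x).
Geometric probabilities:
  p_A = 0.15·(1−0.15)^4 = 0.15·0.522006 = 0.0783009
  p_B = 0.38·(1−0.38)^4 = 0.38·0.147763 = 0.0561501
  p_C = 0.65·(1−0.65)^4 = 0.65·0.0150062 = 0.00975406
Unnormalised posteriors:
  π_A·p_A = 0.46 × 0.0783009 = 0.0360184
  π_B·p_B = 0.44 × 0.0561501 = 0.024706
  π_C·p_C = 0.10 × 0.00975406 = 0.000975406
Normaliser: 0.0360184 + 0.024706 + 0.000975406 = 0.0616999
P(Intensity A | 5) = 0.0360184 / 0.0616999 ≈ 0.584

0.584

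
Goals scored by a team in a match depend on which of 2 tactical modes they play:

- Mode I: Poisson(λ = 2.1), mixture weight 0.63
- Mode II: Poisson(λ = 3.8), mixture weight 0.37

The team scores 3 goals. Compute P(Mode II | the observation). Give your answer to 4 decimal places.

0.3886

Posterior ∝ prior × likelihood, so P(k | x) ∝ π_k f_k(x); normalise over all components.
Evaluate each component's likelihood at the observed value:
  p_I = e^(−2.1)·2.1^3/3! = 0.189011
  p_II = e^(−3.8)·3.8^3/3! = 0.204588
Weight by the priors:
  π_I·p_I = 0.63 × 0.189011 = 0.119077
  π_II·p_II = 0.37 × 0.204588 = 0.0756976
Sum: 0.119077 + 0.0756976 = 0.194775
So the posterior for Mode II is 0.0756976 / 0.194775 ≈ 0.3886.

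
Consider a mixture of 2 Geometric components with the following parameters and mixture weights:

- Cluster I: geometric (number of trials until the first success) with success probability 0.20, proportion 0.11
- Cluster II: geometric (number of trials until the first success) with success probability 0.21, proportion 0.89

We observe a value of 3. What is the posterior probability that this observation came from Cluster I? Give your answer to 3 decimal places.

By Bayes' theorem, P(k | x) = π_k f_k(x) / Σ_j π_j f_j(x).
Geometric probabilities:
  f_I = 0.20·(1−0.20)^2 = 0.20·0.64 = 0.128
  f_II = 0.21·(1−0.21)^2 = 0.21·0.6241 = 0.131061
Multiply by the mixture weights:
  π_I·f_I = 0.11 × 0.128 = 0.01408
  π_II·f_II = 0.89 × 0.131061 = 0.116644
Evidence: 0.01408 + 0.116644 = 0.130724
P(Cluster I | the observation) ≈ 0.108

0.108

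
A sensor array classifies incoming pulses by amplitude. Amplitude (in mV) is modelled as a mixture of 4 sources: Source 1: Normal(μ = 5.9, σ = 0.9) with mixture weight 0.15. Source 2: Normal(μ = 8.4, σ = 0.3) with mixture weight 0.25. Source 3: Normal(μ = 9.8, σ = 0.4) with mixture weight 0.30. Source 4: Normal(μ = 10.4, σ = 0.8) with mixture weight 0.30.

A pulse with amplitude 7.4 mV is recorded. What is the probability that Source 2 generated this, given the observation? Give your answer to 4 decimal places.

0.0714

The responsibility of component k is π_k f_k(x) divided by Σ_j π_j f_j(x).
Evaluate each component's likelihood at the observed value:
  L_1 = (1/(0.9·√(2π)))·exp(−(7.4−5.9)²/(2·0.9²)) = 0.443269·exp(-1.38889) = 0.11053
  L_2 = (1/(0.3·√(2π)))·exp(−(7.4−8.4)²/(2·0.3²)) = 1.329808·exp(-5.55556) = 0.00514093
  L_3 = (1/(0.4·√(2π)))·exp(−(7.4−9.8)²/(2·0.4²)) = 0.997356·exp(-18.00000) = 1.51897e-08
  L_4 = (1/(0.8·√(2π)))·exp(−(7.4−10.4)²/(2·0.8²)) = 0.498678·exp(-7.03125) = 0.000440745
Multiply by the mixture weights:
  π_1·L_1 = 0.15 × 0.11053 = 0.0165795
  π_2·L_2 = 0.25 × 0.00514093 = 0.00128523
  π_3·L_3 = 0.30 × 1.51897e-08 = 4.55691e-09
  π_4·L_4 = 0.30 × 0.000440745 = 0.000132223
Evidence: 0.0165795 + 0.00128523 + 4.55691e-09 + 0.000132223 = 0.017997
So the posterior for Source 2 is 0.00128523 / 0.017997 ≈ 0.0714.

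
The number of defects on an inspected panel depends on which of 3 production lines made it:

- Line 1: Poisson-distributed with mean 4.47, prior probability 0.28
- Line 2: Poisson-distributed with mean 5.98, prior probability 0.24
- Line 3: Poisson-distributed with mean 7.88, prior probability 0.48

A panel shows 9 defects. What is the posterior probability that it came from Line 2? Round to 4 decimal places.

P(component k | x) = w_k·f_k(x) / marginal(x), where marginal(x) = Σ_j w_j·f_j(x).
Poisson probabilities:
  f_1 = e^(−4.47)·4.47^9/9! = 0.0224754
  f_2 = e^(−5.98)·5.98^9/9! = 0.0681501
  f_3 = e^(−7.88)·7.88^9/9! = 0.122105
Weight by the priors:
  w_1·f_1 = 0.28 × 0.0224754 = 0.00629313
  w_2·f_2 = 0.24 × 0.0681501 = 0.016356
  w_3·f_3 = 0.48 × 0.122105 = 0.0586103
Normaliser: 0.00629313 + 0.016356 + 0.0586103 = 0.0812594
Responsibility of Line 2: 0.016356 / 0.0812594 ≈ 0.2013

0.2013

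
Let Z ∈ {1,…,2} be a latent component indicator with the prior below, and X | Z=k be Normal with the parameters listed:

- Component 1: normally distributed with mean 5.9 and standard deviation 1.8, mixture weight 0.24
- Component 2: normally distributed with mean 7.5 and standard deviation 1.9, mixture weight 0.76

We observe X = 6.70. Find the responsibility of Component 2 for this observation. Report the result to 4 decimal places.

0.7519

Apply Bayes' rule: the posterior for each component is proportional to its prior times its likelihood at x.
Normal densities:
  f_1 = 0.200791
  f_2 = 0.192158
Unnormalised posteriors:
  P(Z=1)·f_1 = 0.24 × 0.200791 = 0.0481898
  P(Z=2)·f_2 = 0.76 × 0.192158 = 0.14604
Marginal: 0.0481898 + 0.14604 = 0.19423
So the posterior for Component 2 is 0.14604 / 0.19423 ≈ 0.7519.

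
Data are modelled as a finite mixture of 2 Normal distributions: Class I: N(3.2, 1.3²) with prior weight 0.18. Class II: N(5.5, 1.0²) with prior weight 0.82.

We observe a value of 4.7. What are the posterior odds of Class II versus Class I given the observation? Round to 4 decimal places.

Since P(k|x) ∝ π_k f_k(x), the posterior odds are π_i f_i(x) / (π_j f_j(x)).
Component likelihoods at x = 4.7:
  L_I = (1/(1.3·√(2π)))·exp(−(4.7−3.2)²/(2·1.3²)) = 0.306879·exp(-0.66568) = 0.157712
  L_II = (1/(1.0·√(2π)))·exp(−(4.7−5.5)²/(2·1.0²)) = 0.398942·exp(-0.32000) = 0.289692
Posterior odds = (π_II·L_II) / (π_I·L_I) = (0.82·0.289692) / (0.18·0.157712) = 0.237547 / 0.0283882 ≈ 8.3678

8.3678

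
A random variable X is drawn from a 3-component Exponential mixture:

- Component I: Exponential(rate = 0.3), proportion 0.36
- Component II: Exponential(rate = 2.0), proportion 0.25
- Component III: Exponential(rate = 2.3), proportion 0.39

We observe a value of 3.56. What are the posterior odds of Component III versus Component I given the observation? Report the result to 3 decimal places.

Only the two components matter; the odds are (w_i f_i(x)) / (w_j f_j(x)).
Component likelihoods at x = 3.56:
  f_I = 0.103109
  f_II = 0.00161753
  f_III = 0.000639329
Odds = (0.39/0.36) × (0.000639329/0.103109) = 1.08333 × 0.00620055 ≈ 0.007

0.007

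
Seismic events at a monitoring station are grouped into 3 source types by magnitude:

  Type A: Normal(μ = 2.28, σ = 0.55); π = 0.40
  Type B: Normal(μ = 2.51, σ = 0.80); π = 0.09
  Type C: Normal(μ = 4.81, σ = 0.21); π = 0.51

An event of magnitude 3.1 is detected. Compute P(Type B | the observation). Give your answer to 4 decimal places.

0.2637

Apply Bayes' rule: the posterior for each component is proportional to its prior times its likelihood at x.
Evaluate each component's likelihood at the observed value:
  p_A = 0.23871
  p_B = 0.379938
  p_C = 7.5945e-15
Unnormalised posteriors:
  π_A·p_A = 0.40 × 0.23871 = 0.0954839
  π_B·p_B = 0.09 × 0.379938 = 0.0341944
  π_C·p_C = 0.51 × 7.5945e-15 = 3.8732e-15
Sum: 0.0954839 + 0.0341944 + 3.8732e-15 = 0.129678
So the posterior for Type B is 0.0341944 / 0.129678 ≈ 0.2637.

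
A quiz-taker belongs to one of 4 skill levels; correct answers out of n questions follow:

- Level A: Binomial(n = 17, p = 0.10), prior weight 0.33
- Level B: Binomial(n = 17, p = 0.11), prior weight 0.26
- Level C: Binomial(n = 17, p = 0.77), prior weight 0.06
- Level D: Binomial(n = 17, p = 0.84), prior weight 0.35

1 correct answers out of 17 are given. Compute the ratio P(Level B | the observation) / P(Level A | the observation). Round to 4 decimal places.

0.7248

Only the two components matter; the odds are (P(Z=i) f_i(x)) / (P(Z=j) f_j(x)).
Evaluate each component's likelihood at the observed value:
  f_A = 0.315013
  f_B = 0.289789
  f_C = 8.02759e-10
  f_D = 2.6342e-12
Odds = (0.26/0.33) × (0.289789/0.315013) = 0.787879 × 0.919925 ≈ 0.7248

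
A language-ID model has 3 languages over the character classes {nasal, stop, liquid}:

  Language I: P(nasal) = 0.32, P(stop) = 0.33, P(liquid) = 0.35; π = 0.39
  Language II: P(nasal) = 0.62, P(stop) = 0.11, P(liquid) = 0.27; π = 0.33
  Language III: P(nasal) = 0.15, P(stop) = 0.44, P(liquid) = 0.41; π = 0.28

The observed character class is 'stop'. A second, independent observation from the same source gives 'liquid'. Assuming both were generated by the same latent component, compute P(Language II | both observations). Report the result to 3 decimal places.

Posterior ∝ prior × likelihood, so P(k | x) ∝ π_k f_k(x); normalise over all components.
Since both observations come from the same component, the likelihood for component k is f_k(x₁)·f_k(x₂).
  p_I = [P(stop | comp) = 0.33] × [0.35] = 0.1155
  p_II = [P(stop | comp) = 0.11] × [0.27] = 0.0297
  p_III = [P(stop | comp) = 0.44] × [0.41] = 0.1804
Multiply by the mixture weights:
  π_I·p_I = 0.39 × 0.1155 = 0.045045
  π_II·p_II = 0.33 × 0.0297 = 0.009801
  π_III·p_III = 0.28 × 0.1804 = 0.050512
Denominator: 0.045045 + 0.009801 + 0.050512 = 0.105358
P(Language II | x₁, x₂) = 0.009801 / 0.105358 ≈ 0.093

0.093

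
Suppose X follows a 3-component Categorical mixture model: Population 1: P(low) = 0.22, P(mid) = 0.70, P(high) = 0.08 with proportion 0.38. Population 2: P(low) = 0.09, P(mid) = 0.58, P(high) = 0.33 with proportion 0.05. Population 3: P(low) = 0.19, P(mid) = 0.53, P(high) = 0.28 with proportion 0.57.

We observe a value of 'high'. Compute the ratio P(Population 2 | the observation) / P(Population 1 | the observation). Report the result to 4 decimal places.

Only the two components matter; the odds are (π_i f_i(x)) / (π_j f_j(x)).
Component likelihoods at x = 'high':
  L_1 = 0.08
  L_2 = 0.33
  L_3 = 0.28
Odds = (0.05/0.38) × (0.33/0.08) = 0.131579 × 4.125 ≈ 0.5428

0.5428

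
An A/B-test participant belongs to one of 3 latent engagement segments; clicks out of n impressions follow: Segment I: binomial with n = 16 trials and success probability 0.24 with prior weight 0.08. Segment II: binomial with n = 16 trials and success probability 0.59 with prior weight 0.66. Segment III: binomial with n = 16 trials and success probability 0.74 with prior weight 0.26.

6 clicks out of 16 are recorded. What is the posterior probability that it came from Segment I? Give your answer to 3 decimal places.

0.206

Apply Bayes' rule: the posterior for each component is proportional to its prior times its likelihood at x.
Evaluate each component's likelihood at the observed value:
  f_I = C(16,6)·0.24^6·0.76^10 = 8008·0.000191103·0.0642889 = 0.0983847
  f_II = C(16,6)·0.59^6·0.41^10 = 8008·0.0421805·0.000134227 = 0.0453393
  f_III = C(16,6)·0.74^6·0.26^10 = 8008·0.164206·1.41167e-06 = 0.0018563
Prior × likelihood for each component:
  w_I·f_I = 0.08 × 0.0983847 = 0.00787077
  w_II·f_II = 0.66 × 0.0453393 = 0.0299239
  w_III·f_III = 0.26 × 0.0018563 = 0.000482638
Sum: 0.00787077 + 0.0299239 + 0.000482638 = 0.0382773
So the posterior for Segment I is 0.00787077 / 0.0382773 ≈ 0.206.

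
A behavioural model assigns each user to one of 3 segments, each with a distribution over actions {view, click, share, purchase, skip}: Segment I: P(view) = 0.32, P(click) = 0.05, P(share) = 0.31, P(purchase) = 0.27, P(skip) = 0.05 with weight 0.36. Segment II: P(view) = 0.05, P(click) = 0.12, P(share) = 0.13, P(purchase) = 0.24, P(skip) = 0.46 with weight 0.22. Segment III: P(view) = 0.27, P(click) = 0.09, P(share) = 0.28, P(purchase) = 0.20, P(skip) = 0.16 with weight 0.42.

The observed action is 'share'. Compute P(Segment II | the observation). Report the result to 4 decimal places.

0.1109

Apply Bayes' rule: the posterior for each component is proportional to its prior times its likelihood at x.
Evaluate each component's likelihood at the observed value:
  L_I = 0.31
  L_II = 0.13
  L_III = 0.28
Prior × likelihood for each component:
  w_I·L_I = 0.36 × 0.31 = 0.1116
  w_II·L_II = 0.22 × 0.13 = 0.0286
  w_III·L_III = 0.42 × 0.28 = 0.1176
Normaliser: 0.1116 + 0.0286 + 0.1176 = 0.2578
Responsibility of Segment II: 0.0286 / 0.2578 ≈ 0.1109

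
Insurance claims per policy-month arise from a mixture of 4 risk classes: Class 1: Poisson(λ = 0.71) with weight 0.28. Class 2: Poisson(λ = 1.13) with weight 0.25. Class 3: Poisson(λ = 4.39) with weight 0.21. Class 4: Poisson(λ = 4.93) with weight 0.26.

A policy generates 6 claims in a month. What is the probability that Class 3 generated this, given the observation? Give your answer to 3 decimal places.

0.407

Posterior ∝ prior × likelihood, so P(k | x) ∝ π_k f_k(x); normalise over all components.
Evaluate each component's likelihood at the observed value:
  p_1 = 8.74719e-05
  p_2 = 0.000934083
  p_3 = 0.123283
  p_4 = 0.144104
Multiply by the mixture weights:
  π_1·p_1 = 0.28 × 8.74719e-05 = 2.44921e-05
  π_2·p_2 = 0.25 × 0.000934083 = 0.000233521
  π_3·p_3 = 0.21 × 0.123283 = 0.0258893
  π_4·p_4 = 0.26 × 0.144104 = 0.0374671
Marginal: 2.44921e-05 + 0.000233521 + 0.0258893 + 0.0374671 = 0.0636145
Responsibility of Class 3: 0.0258893 / 0.0636145 ≈ 0.407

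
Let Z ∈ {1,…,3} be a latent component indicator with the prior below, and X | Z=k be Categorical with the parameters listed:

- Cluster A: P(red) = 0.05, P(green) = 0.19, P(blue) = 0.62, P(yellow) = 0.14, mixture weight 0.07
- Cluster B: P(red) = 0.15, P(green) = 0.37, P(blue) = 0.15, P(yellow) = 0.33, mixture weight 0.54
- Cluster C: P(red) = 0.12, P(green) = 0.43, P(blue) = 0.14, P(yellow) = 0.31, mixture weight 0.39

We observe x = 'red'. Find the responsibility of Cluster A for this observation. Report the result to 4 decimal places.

The responsibility of component k is w_k f_k(x) divided by Σ_j w_j f_j(x).
Categorical probabilities:
  L_A = P(red | comp) = 0.05
  L_B = P(red | comp) = 0.15
  L_C = P(red | comp) = 0.12
Multiply by the mixture weights:
  w_A·L_A = 0.07 × 0.05 = 0.0035
  w_B·L_B = 0.54 × 0.15 = 0.081
  w_C·L_C = 0.39 × 0.12 = 0.0468
Sum: 0.0035 + 0.081 + 0.0468 = 0.1313
P(Cluster A | 'red') ≈ 0.0267

0.0267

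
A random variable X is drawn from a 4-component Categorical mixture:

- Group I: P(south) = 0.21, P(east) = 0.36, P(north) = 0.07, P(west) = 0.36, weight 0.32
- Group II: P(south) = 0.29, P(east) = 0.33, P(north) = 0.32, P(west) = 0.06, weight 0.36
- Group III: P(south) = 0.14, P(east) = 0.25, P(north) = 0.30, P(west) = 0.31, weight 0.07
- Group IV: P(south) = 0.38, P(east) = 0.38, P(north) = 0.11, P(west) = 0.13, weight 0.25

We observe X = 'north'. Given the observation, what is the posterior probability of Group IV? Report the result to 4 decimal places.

0.1478

P(component k | x) = w_k·f_k(x) / marginal(x), where marginal(x) = Σ_j w_j·f_j(x).
Component likelihoods at x = 'north':
  p_I = P(north | comp) = 0.07
  p_II = P(north | comp) = 0.32
  p_III = P(north | comp) = 0.30
  p_IV = P(north | comp) = 0.11
Prior × likelihood for each component:
  w_I·p_I = 0.32 × 0.07 = 0.0224
  w_II·p_II = 0.36 × 0.32 = 0.1152
  w_III·p_III = 0.07 × 0.3 = 0.021
  w_IV·p_IV = 0.25 × 0.11 = 0.0275
Normaliser: 0.0224 + 0.1152 + 0.021 + 0.0275 = 0.1861
Responsibility of Group IV: 0.0275 / 0.1861 ≈ 0.1478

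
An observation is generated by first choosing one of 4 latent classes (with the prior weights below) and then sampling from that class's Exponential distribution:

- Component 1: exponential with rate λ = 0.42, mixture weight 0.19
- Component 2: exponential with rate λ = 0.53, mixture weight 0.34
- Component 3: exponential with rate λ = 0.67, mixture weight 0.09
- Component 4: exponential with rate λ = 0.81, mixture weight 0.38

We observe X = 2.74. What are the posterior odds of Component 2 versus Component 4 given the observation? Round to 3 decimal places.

Posterior odds = (π_i f_i(x)) / (π_j f_j(x)); the normalising sum cancels.
Exponential densities:
  f_1 = 0.42·e^(−0.42·2.74) = 0.42·e^(−1.1508) = 0.132881
  f_2 = 0.53·e^(−0.53·2.74) = 0.53·e^(−1.4522) = 0.124049
  f_3 = 0.67·e^(−0.67·2.74) = 0.67·e^(−1.8358) = 0.106856
  f_4 = 0.81·e^(−0.81·2.74) = 0.81·e^(−2.2194) = 0.0880262
0.0421767 / 0.0334499 ≈ 1.261

1.261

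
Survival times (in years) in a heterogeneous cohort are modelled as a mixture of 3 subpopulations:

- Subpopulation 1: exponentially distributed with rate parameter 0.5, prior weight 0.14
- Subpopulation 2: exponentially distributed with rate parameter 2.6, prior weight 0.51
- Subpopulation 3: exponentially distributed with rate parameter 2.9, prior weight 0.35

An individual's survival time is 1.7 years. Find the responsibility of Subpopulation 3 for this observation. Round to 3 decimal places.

0.138

Apply Bayes' rule: the posterior for each component is proportional to its prior times its likelihood at x.
Component likelihoods at x = 1.7 years:
  L_1 = 0.5·e^(−0.5·1.7) = 0.5·e^(−0.8500) = 0.213707
  L_2 = 2.6·e^(−2.6·1.7) = 2.6·e^(−4.4200) = 0.031289
  L_3 = 2.9·e^(−2.9·1.7) = 2.9·e^(−4.9300) = 0.0209569
Prior × likelihood for each component:
  w_1·L_1 = 0.14 × 0.213707 = 0.029919
  w_2·L_2 = 0.51 × 0.031289 = 0.0159574
  w_3·L_3 = 0.35 × 0.0209569 = 0.0073349
Denominator: 0.029919 + 0.0159574 + 0.0073349 = 0.0532113
P(Subpopulation 3 | 1.7 years) = 0.0073349 / 0.0532113 ≈ 0.138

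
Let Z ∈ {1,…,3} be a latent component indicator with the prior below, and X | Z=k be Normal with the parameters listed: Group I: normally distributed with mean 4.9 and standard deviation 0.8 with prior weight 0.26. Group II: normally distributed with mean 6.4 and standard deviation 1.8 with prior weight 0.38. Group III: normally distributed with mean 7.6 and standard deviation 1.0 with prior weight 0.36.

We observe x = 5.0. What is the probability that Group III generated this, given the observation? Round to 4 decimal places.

By Bayes' theorem, P(k | x) = π_k f_k(x) / Σ_j π_j f_j(x).
Normal densities:
  f_I = (1/(0.8·√(2π)))·exp(−(5.0−4.9)²/(2·0.8²)) = 0.498678·exp(-0.00781) = 0.494797
  f_II = (1/(1.8·√(2π)))·exp(−(5.0−6.4)²/(2·1.8²)) = 0.221635·exp(-0.30247) = 0.163786
  f_III = (1/(1.0·√(2π)))·exp(−(5.0−7.6)²/(2·1.0²)) = 0.398942·exp(-3.38000) = 0.013583
Multiply by the mixture weights:
  π_I·f_I = 0.26 × 0.494797 = 0.128647
  π_II·f_II = 0.38 × 0.163786 = 0.0622387
  π_III·f_III = 0.36 × 0.013583 = 0.00488987
Denominator: 0.128647 + 0.0622387 + 0.00488987 = 0.195776
Responsibility of Group III: 0.00488987 / 0.195776 ≈ 0.0250

0.0250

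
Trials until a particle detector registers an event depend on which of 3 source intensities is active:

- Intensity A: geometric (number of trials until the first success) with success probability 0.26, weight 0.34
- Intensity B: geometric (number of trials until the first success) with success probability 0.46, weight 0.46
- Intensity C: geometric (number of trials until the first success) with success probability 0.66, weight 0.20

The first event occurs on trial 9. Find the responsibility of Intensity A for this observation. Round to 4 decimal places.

By Bayes' theorem, P(k | x) = π_k f_k(x) / Σ_j π_j f_j(x).
Geometric probabilities:
  f_A = 0.26·(1−0.26)^8 = 0.26·0.0899195 = 0.0233791
  f_B = 0.46·(1−0.46)^8 = 0.46·0.0072302 = 0.00332589
  f_C = 0.66·(1−0.66)^8 = 0.66·0.000178579 = 0.000117862
Weight by the priors:
  π_A·f_A = 0.34 × 0.0233791 = 0.00794888
  π_B·f_B = 0.46 × 0.00332589 = 0.00152991
  π_C·f_C = 0.20 × 0.000117862 = 2.35725e-05
Normaliser: 0.00794888 + 0.00152991 + 2.35725e-05 = 0.00950236
P(Intensity A | x) ≈ 0.8365

0.8365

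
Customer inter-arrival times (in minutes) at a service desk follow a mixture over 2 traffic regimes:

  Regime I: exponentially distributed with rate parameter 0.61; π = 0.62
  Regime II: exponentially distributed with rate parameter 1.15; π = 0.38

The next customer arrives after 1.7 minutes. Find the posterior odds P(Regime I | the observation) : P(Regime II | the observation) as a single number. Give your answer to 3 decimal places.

Since P(k|x) ∝ π_k f_k(x), the posterior odds are π_i f_i(x) / (π_j f_j(x)).
Evaluate each component's likelihood at the observed value:
  p_I = 0.61·e^(−0.61·1.7) = 0.61·e^(−1.0370) = 0.216255
  p_II = 1.15·e^(−1.15·1.7) = 1.15·e^(−1.9550) = 0.162799
Odds = (0.62/0.38) × (0.216255/0.162799) = 1.63158 × 1.32836 ≈ 2.167

2.167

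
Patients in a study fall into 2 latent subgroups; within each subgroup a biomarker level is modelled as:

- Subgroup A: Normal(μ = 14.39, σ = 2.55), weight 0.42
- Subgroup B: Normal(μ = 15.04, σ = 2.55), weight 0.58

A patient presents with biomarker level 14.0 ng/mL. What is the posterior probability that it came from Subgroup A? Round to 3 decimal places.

Posterior ∝ prior × likelihood, so P(k | x) ∝ P(Z=k) f_k(x); normalise over all components.
Normal densities:
  L_A = (1/(2.55·√(2π)))·exp(−(14.0−14.39)²/(2·2.55²)) = 0.156448·exp(-0.01170) = 0.154629
  L_B = (1/(2.55·√(2π)))·exp(−(14.0−15.04)²/(2·2.55²)) = 0.156448·exp(-0.08317) = 0.143963
Weight by the priors:
  P(Z=A)·L_A = 0.42 × 0.154629 = 0.0649441
  P(Z=B)·L_B = 0.58 × 0.143963 = 0.0834985
Marginal: 0.0649441 + 0.0834985 = 0.148443
P(Subgroup A | x) = 0.0649441 / 0.148443 ≈ 0.438

0.438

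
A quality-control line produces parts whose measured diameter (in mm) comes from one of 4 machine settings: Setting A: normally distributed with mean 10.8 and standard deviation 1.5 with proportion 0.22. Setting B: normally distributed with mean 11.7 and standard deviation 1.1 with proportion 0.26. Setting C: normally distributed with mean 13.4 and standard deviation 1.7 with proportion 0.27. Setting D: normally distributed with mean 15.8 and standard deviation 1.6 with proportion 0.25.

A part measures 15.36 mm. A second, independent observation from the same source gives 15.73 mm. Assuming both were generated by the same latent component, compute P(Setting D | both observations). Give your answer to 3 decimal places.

P(component k | x) = π_k·f_k(x) / marginal(x), where marginal(x) = Σ_j π_j·f_j(x).
Since both observations come from the same component, the likelihood for component k is f_k(x₁)·f_k(x₂).
  L_A = [0.00261837] × [0.00119993] = 3.14186e-06
  L_B = [0.00143066] × [0.000441486] = 6.31615e-07
  L_C = [0.120729] × [0.0917376] = 0.0110754
  L_D = [0.240087] × [0.2491] = 0.0598057
Multiply by the mixture weights:
  π_A·L_A = 0.22 × 3.14186e-06 = 6.91209e-07
  π_B·L_B = 0.26 × 6.31615e-07 = 1.6422e-07
  π_C·L_C = 0.27 × 0.0110754 = 0.00299037
  π_D·L_D = 0.25 × 0.0598057 = 0.0149514
Denominator: 6.91209e-07 + 1.6422e-07 + 0.00299037 + 0.0149514 = 0.0179427
Responsibility of Setting D: 0.0149514 / 0.0179427 ≈ 0.833

0.833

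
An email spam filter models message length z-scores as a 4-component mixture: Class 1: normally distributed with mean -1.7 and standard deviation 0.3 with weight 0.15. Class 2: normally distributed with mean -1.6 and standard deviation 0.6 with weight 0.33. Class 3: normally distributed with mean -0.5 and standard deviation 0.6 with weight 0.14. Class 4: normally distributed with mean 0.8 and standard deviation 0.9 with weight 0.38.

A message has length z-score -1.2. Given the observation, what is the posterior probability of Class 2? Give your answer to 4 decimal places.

The responsibility of component k is P(Z=k) f_k(x) divided by Σ_j P(Z=j) f_j(x).
Evaluate each component's likelihood at the observed value:
  p_1 = 0.33159
  p_2 = 0.532413
  p_3 = 0.336664
  p_4 = 0.0375263
Prior × likelihood for each component:
  P(Z=1)·p_1 = 0.15 × 0.33159 = 0.0497386
  P(Z=2)·p_2 = 0.33 × 0.532413 = 0.175696
  P(Z=3)·p_3 = 0.14 × 0.336664 = 0.047133
  P(Z=4)·p_4 = 0.38 × 0.0375263 = 0.01426
Evidence: 0.0497386 + 0.175696 + 0.047133 + 0.01426 = 0.286828
P(Class 2 | -1.2) = 0.175696 / 0.286828 ≈ 0.6125

0.6125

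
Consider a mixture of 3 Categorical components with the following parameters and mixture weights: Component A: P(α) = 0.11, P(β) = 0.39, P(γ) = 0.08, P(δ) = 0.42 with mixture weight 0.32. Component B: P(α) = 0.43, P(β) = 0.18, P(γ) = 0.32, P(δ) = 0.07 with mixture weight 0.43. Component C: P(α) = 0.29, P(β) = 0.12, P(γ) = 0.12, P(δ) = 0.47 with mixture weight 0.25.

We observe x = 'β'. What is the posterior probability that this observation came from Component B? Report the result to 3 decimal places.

0.333

P(component k | x) = P(Z=k)·f_k(x) / marginal(x), where marginal(x) = Σ_j P(Z=j)·f_j(x).
Categorical probabilities:
  f_A = 0.39
  f_B = 0.18
  f_C = 0.12
Unnormalised posteriors:
  P(Z=A)·f_A = 0.32 × 0.39 = 0.1248
  P(Z=B)·f_B = 0.43 × 0.18 = 0.0774
  P(Z=C)·f_C = 0.25 × 0.12 = 0.03
Normaliser: 0.1248 + 0.0774 + 0.03 = 0.2322
Responsibility of Component B: 0.0774 / 0.2322 ≈ 0.333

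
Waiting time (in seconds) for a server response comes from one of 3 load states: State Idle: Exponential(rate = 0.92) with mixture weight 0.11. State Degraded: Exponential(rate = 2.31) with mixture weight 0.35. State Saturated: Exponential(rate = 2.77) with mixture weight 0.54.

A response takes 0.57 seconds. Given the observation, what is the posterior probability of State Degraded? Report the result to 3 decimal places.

0.370

By Bayes' theorem, P(k | x) = π_k f_k(x) / Σ_j π_j f_j(x).
Evaluate each component's likelihood at the observed value:
  L_Idle = 0.544558
  L_Degraded = 0.619122
  L_Saturated = 0.571179
Weight by the priors:
  π_Idle·L_Idle = 0.11 × 0.544558 = 0.0599013
  π_Degraded·L_Degraded = 0.35 × 0.619122 = 0.216693
  π_Saturated·L_Saturated = 0.54 × 0.571179 = 0.308437
Sum: 0.0599013 + 0.216693 + 0.308437 = 0.585031
P(State Degraded | the observation) ≈ 0.370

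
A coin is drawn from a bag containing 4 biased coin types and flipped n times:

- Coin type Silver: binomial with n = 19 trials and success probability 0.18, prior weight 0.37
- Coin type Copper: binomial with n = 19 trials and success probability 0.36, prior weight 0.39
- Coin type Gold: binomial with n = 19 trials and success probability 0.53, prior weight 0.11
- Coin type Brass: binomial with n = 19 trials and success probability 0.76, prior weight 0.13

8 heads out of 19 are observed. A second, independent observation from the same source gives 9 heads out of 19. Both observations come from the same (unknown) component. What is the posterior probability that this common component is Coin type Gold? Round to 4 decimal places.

0.2359

The responsibility of component k is w_k f_k(x) divided by Σ_j w_j f_j(x).
Since both observations come from the same component, the likelihood for component k is f_k(x₁)·f_k(x₂).
  p_Silver = [C(19,8)·0.18^8·0.82^11 = 75582·1.102e-06·0.112707 = 0.00938752] × [0.0025186] = 2.36434e-05
  p_Copper = [C(19,8)·0.36^8·0.64^11 = 75582·0.000282111·0.0073787 = 0.157332] × [0.108166] = 0.017018
  p_Gold = [C(19,8)·0.53^8·0.47^11 = 75582·0.00622597·0.000247216 = 0.116333] × [0.160336] = 0.0186523
  p_Brass = [C(19,8)·0.76^8·0.24^11 = 75582·0.111303·1.52168e-07 = 0.00128012] × [0.00495454] = 6.34241e-06
Weight by the priors:
  w_Silver·p_Silver = 0.37 × 2.36434e-05 = 8.74807e-06
  w_Copper·p_Copper = 0.39 × 0.017018 = 0.00663703
  w_Gold·p_Gold = 0.11 × 0.0186523 = 0.00205175
  w_Brass·p_Brass = 0.13 × 6.34241e-06 = 8.24513e-07
Marginal: 8.74807e-06 + 0.00663703 + 0.00205175 + 8.24513e-07 = 0.00869835
P(Coin type Gold | data) ≈ 0.2359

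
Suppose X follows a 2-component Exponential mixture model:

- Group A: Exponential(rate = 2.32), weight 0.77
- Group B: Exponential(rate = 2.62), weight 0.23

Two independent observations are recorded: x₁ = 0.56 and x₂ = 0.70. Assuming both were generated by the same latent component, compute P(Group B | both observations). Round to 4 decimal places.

0.2070

By Bayes' theorem, P(k | x) = π_k f_k(x) / Σ_j π_j f_j(x).
Since both observations come from the same component, the likelihood for component k is f_k(x₁)·f_k(x₂).
  L_A = [2.32·e^(−2.32·0.56) = 2.32·e^(−1.2992) = 0.63278] × [0.457292] = 0.289365
  L_B = [2.62·e^(−2.62·0.56) = 2.62·e^(−1.4672) = 0.604094] × [0.418606] = 0.252877
Multiply by the mixture weights:
  π_A·L_A = 0.77 × 0.289365 = 0.222811
  π_B·L_B = 0.23 × 0.252877 = 0.0581618
Marginal: 0.222811 + 0.0581618 = 0.280973
P(Group B | data) ≈ 0.2070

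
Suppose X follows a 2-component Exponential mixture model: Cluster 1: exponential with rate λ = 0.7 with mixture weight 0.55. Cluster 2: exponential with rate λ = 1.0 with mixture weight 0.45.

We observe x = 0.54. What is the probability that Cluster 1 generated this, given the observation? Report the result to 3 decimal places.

0.501

By Bayes' theorem, P(k | x) = w_k f_k(x) / Σ_j w_j f_j(x).
Component likelihoods at x = 0.54:
  L_1 = 0.7·e^(−0.7·0.54) = 0.7·e^(−0.3780) = 0.479661
  L_2 = 1.0·e^(−1.0·0.54) = 1.0·e^(−0.5400) = 0.582748
Weight by the priors:
  w_1·L_1 = 0.55 × 0.479661 = 0.263814
  w_2·L_2 = 0.45 × 0.582748 = 0.262237
Normaliser: 0.263814 + 0.262237 = 0.52605
P(Cluster 1 | 0.54) = 0.263814 / 0.52605 ≈ 0.501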